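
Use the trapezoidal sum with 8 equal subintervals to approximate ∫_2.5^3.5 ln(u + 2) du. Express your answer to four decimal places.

Δu = (3.5 − 2.5)/8 = 0.125.
f(2.5) ≈ 1.5041, f(2.625) ≈ 1.5315, f(2.75) ≈ 1.5581, f(2.875) ≈ 1.5841, f(3) ≈ 1.6094, f(3.125) ≈ 1.6341, f(3.25) ≈ 1.6582, f(3.375) ≈ 1.6818, f(3.5) ≈ 1.7047.
T_8 = (Δu/2)·[f(u_0) + 2f(u_1) + ... + 2f(u_{7}) + f(u_8)].
Sum ≈ 1.6077.

1.6077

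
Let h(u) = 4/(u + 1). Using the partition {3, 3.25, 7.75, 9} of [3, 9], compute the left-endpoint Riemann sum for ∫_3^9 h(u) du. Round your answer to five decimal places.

Subinterval widths: 0.25, 4.5, 1.25.
Left endpoints: 3, 3.25, 7.75.
h(3) = 1, h(3.25) = 16/17, h(7.75) = 16/35.
Sum = Σ Δu_i · h(u_i).
Sum ≈ 5.05672.

5.05672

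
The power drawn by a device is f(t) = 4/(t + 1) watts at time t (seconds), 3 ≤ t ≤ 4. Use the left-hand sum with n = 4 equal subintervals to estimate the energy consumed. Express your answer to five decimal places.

0.91804

Δt = (4 − 3)/4 = 0.25.
Left endpoints: 3, 3.25, 3.5, 3.75.
f(3) = 1, f(3.25) = 16/17, f(3.5) = 8/9, f(3.75) = 16/19.
Sum = Δt · [f(3) + f(3.25) + f(3.5) + f(3.75)].
Sum ≈ 0.91804.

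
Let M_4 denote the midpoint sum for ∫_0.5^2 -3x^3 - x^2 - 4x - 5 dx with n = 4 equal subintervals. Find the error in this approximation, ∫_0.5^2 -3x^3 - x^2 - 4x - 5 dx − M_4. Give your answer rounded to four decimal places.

Exact integral: ∫_0.5^2 f(x) dx = -29.578125.
M_4 ≈ -29.362793.
Error ≈ -29.578125 − (-29.362793) ≈ -0.2153.

-0.2153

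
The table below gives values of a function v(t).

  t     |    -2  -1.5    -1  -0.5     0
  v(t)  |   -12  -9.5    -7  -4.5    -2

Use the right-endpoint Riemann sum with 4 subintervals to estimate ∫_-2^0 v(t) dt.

Δt = 0.5.
Sum = 0.5·[(-9.5) + (-7) + (-4.5) + (-2)] = -11.5.

-11.5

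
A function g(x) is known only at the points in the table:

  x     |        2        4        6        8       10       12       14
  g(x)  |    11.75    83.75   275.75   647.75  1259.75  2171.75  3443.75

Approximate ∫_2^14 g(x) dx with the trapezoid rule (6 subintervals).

Δx = 2.
T_6 = (2/2)·[11.75 + 2·83.75 + 2·275.75 + 2·647.75 + 2·1259.75 + 2·2171.75 + 3443.75] = 12333.

12333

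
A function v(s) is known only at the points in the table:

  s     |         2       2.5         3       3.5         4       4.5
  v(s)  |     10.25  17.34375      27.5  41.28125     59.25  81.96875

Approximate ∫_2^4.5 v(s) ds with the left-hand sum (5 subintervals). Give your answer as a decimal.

77.8125

Δs = 0.5.
Sum = 0.5·[10.25 + 17.34375 + 27.5 + 41.28125 + 59.25] = 77.8125.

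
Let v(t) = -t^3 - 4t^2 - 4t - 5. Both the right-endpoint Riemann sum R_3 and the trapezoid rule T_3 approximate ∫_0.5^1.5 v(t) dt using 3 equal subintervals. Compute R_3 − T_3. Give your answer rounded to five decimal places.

-2.54167

R_3 ≈ -17.2546296.
T_3 ≈ -14.7129630.
R_3 − T_3 ≈ -2.54167.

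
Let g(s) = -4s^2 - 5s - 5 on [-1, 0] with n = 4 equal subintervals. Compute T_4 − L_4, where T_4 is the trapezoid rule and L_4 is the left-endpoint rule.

-0.125

T_4 = -3.875.
L_4 = -3.75.
T_4 − L_4 = -0.125.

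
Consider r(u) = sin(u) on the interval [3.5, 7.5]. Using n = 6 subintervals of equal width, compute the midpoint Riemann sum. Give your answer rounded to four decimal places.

Δu = (7.5 − 3.5)/6 = 2/3.
Midpoints: 23/6, 4.5, 31/6, 35/6, 6.5, 43/6.
r(23/6) ≈ -0.6379, r(4.5) ≈ -0.9775, r(31/6) ≈ -0.8986, r(35/6) ≈ -0.4348, r(6.5) ≈ 0.2151, r(43/6) ≈ 0.7730.
Sum = Δu · [r(23/6) + r(4.5) + r(31/6) + ...].
Sum ≈ -1.3072.

-1.3072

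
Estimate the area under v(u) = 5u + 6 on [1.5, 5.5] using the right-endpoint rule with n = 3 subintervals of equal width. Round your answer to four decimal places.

107.3333

Δu = (5.5 − 1.5)/3 = 4/3.
Right endpoints: 17/6, 25/6, 5.5.
v(17/6) = 121/6, v(25/6) = 161/6, v(5.5) = 33.5.
Sum = Δu · [v(17/6) + v(25/6) + v(5.5)].
Sum ≈ 107.3333.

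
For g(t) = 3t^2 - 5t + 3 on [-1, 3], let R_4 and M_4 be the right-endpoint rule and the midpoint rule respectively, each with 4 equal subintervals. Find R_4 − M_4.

R_4 = 24.
M_4 = 19.
R_4 − M_4 = 5.

5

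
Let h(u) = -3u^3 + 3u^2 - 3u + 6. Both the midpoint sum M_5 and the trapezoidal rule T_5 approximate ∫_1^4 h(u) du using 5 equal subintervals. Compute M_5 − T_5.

5.265

M_5 = -130.995.
T_5 = -136.26.
M_5 − T_5 = 5.265.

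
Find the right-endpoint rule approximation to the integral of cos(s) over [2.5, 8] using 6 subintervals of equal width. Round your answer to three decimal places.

Δs = (8 − 2.5)/6 = 11/12.
Right endpoints: 41/12, 13/3, 5.25, 37/6, 85/12, 8.
f(41/12) ≈ -0.962, f(13/3) ≈ -0.370, f(5.25) ≈ 0.512, f(37/6) ≈ 0.993, f(85/12) ≈ 0.697, f(8) ≈ -0.146.
Sum = Δs · [f(41/12) + f(13/3) + f(5.25) + ...].
Sum ≈ 0.664.

0.664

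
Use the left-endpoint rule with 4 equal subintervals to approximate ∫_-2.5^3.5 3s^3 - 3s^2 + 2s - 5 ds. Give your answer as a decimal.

-123

Δs = (3.5 − (-2.5))/4 = 1.5.
Left endpoints: -2.5, -1, 0.5, 2.
f(-2.5) = -75.625, f(-1) = -13, f(0.5) = -4.375, f(2) = 11.
Sum = Δs · [f(-2.5) + f(-1) + f(0.5) + f(2)].
Sum = -123.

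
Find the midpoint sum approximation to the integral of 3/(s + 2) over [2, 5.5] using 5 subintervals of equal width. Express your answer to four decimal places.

Δs = (5.5 − 2)/5 = 0.7.
Midpoints: 2.35, 3.05, 3.75, 4.45, 5.15.
f(2.35) = 20/29, f(3.05) = 60/101, f(3.75) = 12/23, f(4.45) = 20/43, f(5.15) = 60/143.
Sum = Δs · [f(2.35) + f(3.05) + f(3.75) + f(4.45) + f(5.15)].
Sum ≈ 1.8831.

1.8831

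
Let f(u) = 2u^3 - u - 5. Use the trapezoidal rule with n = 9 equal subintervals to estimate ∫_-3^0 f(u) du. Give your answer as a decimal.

Δu = (0 − (-3))/9 = 1/3.
f(-3) = -56, f(-8/3) = -1087/27, f(-7/3) = -758/27, f(-2) = -19, f(-5/3) = -340/27, f(-4/3) = -227/27, f(-1) = -6, f(-2/3) = -133/27, f(-1/3) = -128/27, f(0) = -5.
T_9 = (Δu/2)·[f(u_0) + 2f(u_1) + ... + 2f(u_{8}) + f(u_9)].
Sum = -51.5.

-51.5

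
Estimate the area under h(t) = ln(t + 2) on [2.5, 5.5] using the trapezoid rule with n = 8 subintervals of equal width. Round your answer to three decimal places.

5.342

Δt = (5.5 − 2.5)/8 = 0.375.
h(2.5) ≈ 1.504, h(2.875) ≈ 1.584, h(3.25) ≈ 1.658, h(3.625) ≈ 1.727, h(4) ≈ 1.792, h(4.375) ≈ 1.852, h(4.75) ≈ 1.910, h(5.125) ≈ 1.964, h(5.5) ≈ 2.015.
T_8 = (Δt/2)·[h(t_0) + 2h(t_1) + ... + 2h(t_{7}) + h(t_8)].
Sum ≈ 5.342.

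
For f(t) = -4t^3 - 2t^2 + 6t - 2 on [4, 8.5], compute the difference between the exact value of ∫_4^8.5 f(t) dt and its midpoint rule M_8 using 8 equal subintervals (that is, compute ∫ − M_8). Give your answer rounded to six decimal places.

-9.136230

Exact integral: ∫_4^8.5 f(t) dt = -5171.0625.
M_8 ≈ -5161.92626953.
Error ≈ -5171.0625 − (-5161.92626953) ≈ -9.136230.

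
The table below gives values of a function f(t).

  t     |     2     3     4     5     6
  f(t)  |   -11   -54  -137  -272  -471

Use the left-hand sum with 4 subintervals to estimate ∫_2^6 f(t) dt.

-474

Δt = 1.
Sum = 1·[(-11) + (-54) + (-137) + (-272)] = -474.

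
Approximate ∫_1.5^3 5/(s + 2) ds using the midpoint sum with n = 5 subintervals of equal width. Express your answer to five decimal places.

1.78260

Δs = (3 − 1.5)/5 = 0.3.
Midpoints: 1.65, 1.95, 2.25, 2.55, 2.85.
f(1.65) = 100/73, f(1.95) = 100/79, f(2.25) = 20/17, f(2.55) = 100/91, f(2.85) = 100/97.
Sum = Δs · [f(1.65) + f(1.95) + f(2.25) + f(2.55) + f(2.85)].
Sum ≈ 1.78260.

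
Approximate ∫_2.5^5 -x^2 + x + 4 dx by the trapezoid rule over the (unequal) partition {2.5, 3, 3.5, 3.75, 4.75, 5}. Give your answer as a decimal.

Subinterval widths: 0.5, 0.5, 0.25, 1, 0.25.
f(2.5) = 0.25, f(3) = -2, f(3.5) = -4.75, f(3.75) = -6.3125, f(4.75) = -13.8125, f(5) = -16.
On each subinterval the trapezoid contributes (Δx_i/2)·[f(x_{i-1}) + f(x_i)].
Sum = -17.296875.

-17.296875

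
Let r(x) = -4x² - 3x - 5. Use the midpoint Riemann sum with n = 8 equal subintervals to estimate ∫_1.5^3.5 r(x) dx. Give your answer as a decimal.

-77.625

Δx = (3.5 − 1.5)/8 = 0.25.
Midpoints: 1.625, 1.875, 2.125, 2.375, 2.625, 2.875, 3.125, 3.375.
r(1.625) = -20.4375, r(1.875) = -24.6875, r(2.125) = -29.4375, r(2.375) = -34.6875, r(2.625) = -40.4375, r(2.875) = -46.6875, r(3.125) = -53.4375, r(3.375) = -60.6875.
Sum = Δx · [r(1.625) + r(1.875) + r(2.125) + ...].
Sum = -77.625.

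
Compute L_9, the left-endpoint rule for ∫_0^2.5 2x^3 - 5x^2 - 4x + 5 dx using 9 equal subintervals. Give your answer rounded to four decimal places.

Δx = (2.5 − 0)/9 = 5/18.
Left endpoints: 0, 5/18, 5/9, 5/6, 10/9, 25/18, 5/3, 35/18, 20/9.
f(0) = 5, f(5/18) = 2585/729, f(5/9) = 1150/729, f(5/6) = -35/54, f(10/9) = -2095/729, f(25/18) = -3530/729, f(5/3) = -170/27, f(35/18) = -10175/1458, f(20/9) = -4835/729.
Sum = Δx · [f(0) + f(5/18) + f(5/9) + ...].
Sum ≈ -5.0412.

-5.0412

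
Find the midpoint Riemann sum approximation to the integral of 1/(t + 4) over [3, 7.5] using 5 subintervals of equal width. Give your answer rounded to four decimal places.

Δt = (7.5 − 3)/5 = 0.9.
Midpoints: 3.45, 4.35, 5.25, 6.15, 7.05.
f(3.45) = 20/149, f(4.35) = 20/167, f(5.25) = 4/37, f(6.15) = 20/203, f(7.05) = 20/221.
Sum = Δt · [f(3.45) + f(4.35) + f(5.25) + f(6.15) + f(7.05)].
Sum ≈ 0.4960.

0.4960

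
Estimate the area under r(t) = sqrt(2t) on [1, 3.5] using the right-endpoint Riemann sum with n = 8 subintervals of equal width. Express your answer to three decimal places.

5.420

Δt = (3.5 − 1)/8 = 0.3125.
Right endpoints: 1.3125, 1.625, 1.9375, 2.25, 2.5625, 2.875, 3.1875, 3.5.
r(1.3125) ≈ 1.620, r(1.625) ≈ 1.803, r(1.9375) ≈ 1.969, r(2.25) ≈ 2.121, r(2.5625) ≈ 2.264, r(2.875) ≈ 2.398, r(3.1875) ≈ 2.525, r(3.5) ≈ 2.646.
Sum = Δt · [r(1.3125) + r(1.625) + r(1.9375) + ...].
Sum ≈ 5.420.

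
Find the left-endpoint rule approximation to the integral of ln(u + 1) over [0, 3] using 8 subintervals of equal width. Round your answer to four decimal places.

Δu = (3 − 0)/8 = 0.375.
Left endpoints: 0, 0.375, 0.75, 1.125, 1.5, 1.875, 2.25, 2.625.
f(0) ≈ 0.0000, f(0.375) ≈ 0.3185, f(0.75) ≈ 0.5596, f(1.125) ≈ 0.7538, f(1.5) ≈ 0.9163, f(1.875) ≈ 1.0561, f(2.25) ≈ 1.1787, f(2.625) ≈ 1.2879.
Sum = Δu · [f(0) + f(0.375) + f(0.75) + ...].
Sum ≈ 2.2765.

2.2765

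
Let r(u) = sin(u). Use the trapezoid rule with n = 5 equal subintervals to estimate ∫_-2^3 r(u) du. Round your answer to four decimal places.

Δu = (3 − (-2))/5 = 1.
r(-2) ≈ -0.9093, r(-1) ≈ -0.8415, r(0) ≈ 0.0000, r(1) ≈ 0.8415, r(2) ≈ 0.9093, r(3) ≈ 0.1411.
T_5 = (Δu/2)·[r(u_0) + 2r(u_1) + ... + 2r(u_{4}) + r(u_5)].
Sum ≈ 0.5252.

0.5252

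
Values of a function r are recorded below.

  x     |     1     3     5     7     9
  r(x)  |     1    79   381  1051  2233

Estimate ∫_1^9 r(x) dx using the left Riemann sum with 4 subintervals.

Δx = 2.
Sum = 2·[1 + 79 + 381 + 1051] = 3024.

3024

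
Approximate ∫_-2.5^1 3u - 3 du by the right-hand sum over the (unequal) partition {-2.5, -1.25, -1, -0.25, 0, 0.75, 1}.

Subinterval widths: 1.25, 0.25, 0.75, 0.25, 0.75, 0.25.
Right endpoints: -1.25, -1, -0.25, 0, 0.75, 1.
f(-1.25) = -6.75, f(-1) = -6, f(-0.25) = -3.75, f(0) = -3, f(0.75) = -0.75, f(1) = 0.
Sum = Σ Δu_i · f(u_i).
Sum = -14.0625.

-14.0625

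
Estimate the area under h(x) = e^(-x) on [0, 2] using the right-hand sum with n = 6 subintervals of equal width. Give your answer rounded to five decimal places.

Δx = (2 − 0)/6 = 1/3.
Right endpoints: 1/3, 2/3, 1, 4/3, 5/3, 2.
h(1/3) ≈ 0.71653, h(2/3) ≈ 0.51342, h(1) ≈ 0.36788, h(4/3) ≈ 0.26360, h(5/3) ≈ 0.18888, h(2) ≈ 0.13534.
Sum = Δx · [h(1/3) + h(2/3) + h(1) + ...].
Sum ≈ 0.72855.

0.72855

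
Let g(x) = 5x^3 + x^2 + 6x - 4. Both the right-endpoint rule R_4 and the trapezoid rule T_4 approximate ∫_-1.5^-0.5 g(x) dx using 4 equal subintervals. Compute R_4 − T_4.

2.53125

R_4 = -12.78125.
T_4 = -15.3125.
R_4 − T_4 = 2.53125.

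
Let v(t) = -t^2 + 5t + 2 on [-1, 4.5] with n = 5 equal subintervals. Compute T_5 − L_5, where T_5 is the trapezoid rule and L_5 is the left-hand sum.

4.5375

T_5 = 27.3075.
L_5 = 22.77.
T_5 − L_5 = 4.5375.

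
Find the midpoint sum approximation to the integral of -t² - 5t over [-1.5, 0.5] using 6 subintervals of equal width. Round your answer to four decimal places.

3.8519

Δt = (0.5 − (-1.5))/6 = 1/3.
Midpoints: -4/3, -1, -2/3, -1/3, 0, 1/3.
f(-4/3) = 44/9, f(-1) = 4, f(-2/3) = 26/9, f(-1/3) = 14/9, f(0) = 0, f(1/3) = -16/9.
Sum = Δt · [f(-4/3) + f(-1) + f(-2/3) + ...].
Sum ≈ 3.8519.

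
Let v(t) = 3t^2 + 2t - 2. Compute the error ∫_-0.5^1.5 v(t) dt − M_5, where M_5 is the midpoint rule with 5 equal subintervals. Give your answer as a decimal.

0.08

Exact integral: ∫_-0.5^1.5 v(t) dt = 1.5.
M_5 = 1.42.
Error = 1.5 − 1.42 = 0.08.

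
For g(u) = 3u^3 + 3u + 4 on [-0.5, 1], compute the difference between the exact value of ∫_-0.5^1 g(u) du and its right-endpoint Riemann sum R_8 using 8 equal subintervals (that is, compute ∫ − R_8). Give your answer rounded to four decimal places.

-0.7581

Exact integral: ∫_-0.5^1 g(u) du = 7.828125.
R_8 ≈ 8.586182.
Error ≈ 7.828125 − 8.586182 ≈ -0.7581.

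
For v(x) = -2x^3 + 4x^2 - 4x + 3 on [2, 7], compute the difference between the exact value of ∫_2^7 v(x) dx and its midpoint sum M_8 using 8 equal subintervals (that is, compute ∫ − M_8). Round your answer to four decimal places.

Exact integral: ∫_2^7 v(x) dx ≈ -820.833333.
M_8 = -817.08984375.
Error ≈ -820.833333 − (-817.08984375) ≈ -3.7435.

-3.7435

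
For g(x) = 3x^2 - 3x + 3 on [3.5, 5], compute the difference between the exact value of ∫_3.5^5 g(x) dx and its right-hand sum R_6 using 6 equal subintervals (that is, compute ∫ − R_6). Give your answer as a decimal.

Exact integral: ∫_3.5^5 g(x) dx = 67.5.
R_6 = 71.765625.
Error = 67.5 − 71.765625 = -4.265625.

-4.265625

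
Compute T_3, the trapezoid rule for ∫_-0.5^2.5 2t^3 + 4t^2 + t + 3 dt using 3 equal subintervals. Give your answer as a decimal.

Δt = (2.5 − (-0.5))/3 = 1.
f(-0.5) = 3.25, f(0.5) = 4.75, f(1.5) = 20.25, f(2.5) = 61.75.
T_3 = (Δt/2)·[f(t_0) + 2f(t_1) + 2f(t_2) + f(t_3)].
Sum = 57.5.

57.5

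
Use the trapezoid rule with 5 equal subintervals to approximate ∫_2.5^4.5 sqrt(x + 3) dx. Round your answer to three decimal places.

Δx = (4.5 − 2.5)/5 = 0.4.
f(2.5) ≈ 2.345, f(2.9) ≈ 2.429, f(3.3) ≈ 2.510, f(3.7) ≈ 2.588, f(4.1) ≈ 2.665, f(4.5) ≈ 2.739.
T_5 = (Δx/2)·[f(x_0) + 2f(x_1) + ... + 2f(x_{4}) + f(x_5)].
Sum ≈ 5.094.

5.094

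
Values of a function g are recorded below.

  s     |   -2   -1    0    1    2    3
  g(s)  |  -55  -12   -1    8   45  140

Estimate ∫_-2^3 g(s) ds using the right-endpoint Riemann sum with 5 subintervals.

Δs = 1.
Sum = 1·[(-12) + (-1) + 8 + 45 + 140] = 180.

180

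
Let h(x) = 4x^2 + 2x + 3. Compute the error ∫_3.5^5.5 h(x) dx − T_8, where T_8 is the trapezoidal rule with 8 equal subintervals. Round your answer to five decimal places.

-0.08333

Exact integral: ∫_3.5^5.5 h(x) dx ≈ 188.6666667.
T_8 = 188.75.
Error ≈ 188.6666667 − 188.75 ≈ -0.08333.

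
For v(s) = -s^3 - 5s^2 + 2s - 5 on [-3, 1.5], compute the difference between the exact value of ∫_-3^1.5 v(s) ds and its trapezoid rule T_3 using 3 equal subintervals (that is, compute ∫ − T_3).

4.640625

Exact integral: ∫_-3^1.5 v(s) ds = -60.890625.
T_3 = -65.53125.
Error = -60.890625 − (-65.53125) = 4.640625.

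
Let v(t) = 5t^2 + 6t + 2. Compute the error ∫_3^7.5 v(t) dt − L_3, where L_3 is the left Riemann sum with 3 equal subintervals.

189

Exact integral: ∫_3^7.5 v(t) dt = 808.875.
L_3 = 619.875.
Error = 808.875 − 619.875 = 189.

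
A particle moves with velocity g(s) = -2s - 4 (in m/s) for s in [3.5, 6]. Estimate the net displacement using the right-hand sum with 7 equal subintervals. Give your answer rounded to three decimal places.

Δs = (6 − 3.5)/7 = 5/14.
Right endpoints: 27/7, 59/14, 32/7, 69/14, 37/7, 79/14, 6.
g(27/7) = -82/7, g(59/14) = -87/7, g(32/7) = -92/7, g(69/14) = -97/7, g(37/7) = -102/7, g(79/14) = -107/7, g(6) = -16.
Sum = Δs · [g(27/7) + g(59/14) + g(32/7) + ...].
Sum ≈ -34.643.

-34.643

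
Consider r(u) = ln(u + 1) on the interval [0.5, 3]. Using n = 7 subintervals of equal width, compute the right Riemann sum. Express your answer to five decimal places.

2.60771

Δu = (3 − 0.5)/7 = 5/14.
Right endpoints: 6/7, 17/14, 11/7, 27/14, 16/7, 37/14, 3.
r(6/7) ≈ 0.61904, r(17/14) ≈ 0.79493, r(11/7) ≈ 0.94446, r(27/14) ≈ 1.07451, r(16/7) ≈ 1.18958, r(37/14) ≈ 1.29277, r(3) ≈ 1.38629.
Sum = Δu · [r(6/7) + r(17/14) + r(11/7) + ...].
Sum ≈ 2.60771.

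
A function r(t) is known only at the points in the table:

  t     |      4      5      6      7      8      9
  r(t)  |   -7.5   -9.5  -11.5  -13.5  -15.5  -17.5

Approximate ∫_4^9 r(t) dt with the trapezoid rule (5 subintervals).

-62.5

Δt = 1.
T_5 = (1/2)·[(-7.5) + 2·(-9.5) + 2·(-11.5) + 2·(-13.5) + 2·(-15.5) + (-17.5)] = -62.5.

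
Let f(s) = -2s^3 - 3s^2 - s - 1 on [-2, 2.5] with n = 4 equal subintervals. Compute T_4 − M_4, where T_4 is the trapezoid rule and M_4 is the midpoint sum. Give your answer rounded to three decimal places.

T_4 ≈ -45.05273.
M_4 ≈ -38.64551.
T_4 − M_4 ≈ -6.407.

-6.407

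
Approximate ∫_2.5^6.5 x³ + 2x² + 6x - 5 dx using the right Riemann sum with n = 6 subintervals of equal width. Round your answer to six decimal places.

Δx = (6.5 − 2.5)/6 = 2/3.
Right endpoints: 19/6, 23/6, 4.5, 31/6, 35/6, 6.5.
f(19/6) = 14215/216, f(23/6) = 22403/216, f(4.5) = 153.625, f(31/6) = 46939/216, f(35/6) = 64055/216, f(6.5) = 393.125.
Sum = Δx · [f(19/6) + f(23/6) + f(4.5) + ...].
Sum ≈ 820.092593.

820.092593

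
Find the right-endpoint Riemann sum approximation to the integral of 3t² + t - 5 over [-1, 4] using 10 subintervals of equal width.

60.625

Δt = (4 − (-1))/10 = 0.5.
Right endpoints: -0.5, 0, 0.5, 1, 1.5, 2, 2.5, 3, 3.5, 4.
f(-0.5) = -4.75, f(0) = -5, f(0.5) = -3.75, f(1) = -1, f(1.5) = 3.25, f(2) = 9, f(2.5) = 16.25, f(3) = 25, f(3.5) = 35.25, f(4) = 47.
Sum = Δt · [f(-0.5) + f(0) + f(0.5) + ...].
Sum = 60.625.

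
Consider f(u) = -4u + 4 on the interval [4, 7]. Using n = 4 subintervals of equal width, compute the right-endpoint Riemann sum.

-58.5

Δu = (7 − 4)/4 = 0.75.
Right endpoints: 4.75, 5.5, 6.25, 7.
f(4.75) = -15, f(5.5) = -18, f(6.25) = -21, f(7) = -24.
Sum = Δu · [f(4.75) + f(5.5) + f(6.25) + f(7)].
Sum = -58.5.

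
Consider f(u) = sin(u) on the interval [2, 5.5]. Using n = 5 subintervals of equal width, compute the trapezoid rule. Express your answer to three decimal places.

-1.079

Δu = (5.5 − 2)/5 = 0.7.
f(2) ≈ 0.909, f(2.7) ≈ 0.427, f(3.4) ≈ -0.256, f(4.1) ≈ -0.818, f(4.8) ≈ -0.996, f(5.5) ≈ -0.706.
T_5 = (Δu/2)·[f(u_0) + 2f(u_1) + ... + 2f(u_{4}) + f(u_5)].
Sum ≈ -1.079.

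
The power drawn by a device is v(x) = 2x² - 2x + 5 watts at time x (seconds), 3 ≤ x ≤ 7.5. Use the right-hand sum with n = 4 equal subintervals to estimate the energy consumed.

Δx = (7.5 − 3)/4 = 1.125.
Right endpoints: 4.125, 5.25, 6.375, 7.5.
v(4.125) = 30.78125, v(5.25) = 49.625, v(6.375) = 73.53125, v(7.5) = 102.5.
Sum = Δx · [v(4.125) + v(5.25) + v(6.375) + v(7.5)].
Sum = 288.4921875.

288.4921875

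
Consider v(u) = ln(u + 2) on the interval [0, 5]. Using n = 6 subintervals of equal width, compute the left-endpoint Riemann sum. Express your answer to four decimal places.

6.6926

Δu = (5 − 0)/6 = 5/6.
Left endpoints: 0, 5/6, 5/3, 2.5, 10/3, 25/6.
v(0) ≈ 0.6931, v(5/6) ≈ 1.0415, v(5/3) ≈ 1.2993, v(2.5) ≈ 1.5041, v(10/3) ≈ 1.6740, v(25/6) ≈ 1.8192.
Sum = Δu · [v(0) + v(5/6) + v(5/3) + ...].
Sum ≈ 6.6926.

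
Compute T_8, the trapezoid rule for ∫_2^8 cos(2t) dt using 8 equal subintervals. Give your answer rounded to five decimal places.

Δt = (8 − 2)/8 = 0.75.
f(2) ≈ -0.65364, f(2.75) ≈ 0.70867, f(3.5) ≈ 0.75390, f(4.25) ≈ -0.60201, f(5) ≈ -0.83907, f(5.75) ≈ 0.48330, f(6.5) ≈ 0.90745, f(7.25) ≈ -0.35492, f(8) ≈ -0.95766.
T_8 = (Δt/2)·[f(t_0) + 2f(t_1) + ... + 2f(t_{7}) + f(t_8)].
Sum ≈ 0.18875.

0.18875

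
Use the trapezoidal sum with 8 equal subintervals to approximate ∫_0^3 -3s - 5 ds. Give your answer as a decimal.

Δs = (3 − 0)/8 = 0.375.
f(0) = -5, f(0.375) = -6.125, f(0.75) = -7.25, f(1.125) = -8.375, f(1.5) = -9.5, f(1.875) = -10.625, f(2.25) = -11.75, f(2.625) = -12.875, f(3) = -14.
T_8 = (Δs/2)·[f(s_0) + 2f(s_1) + ... + 2f(s_{7}) + f(s_8)].
Sum = -28.5.

-28.5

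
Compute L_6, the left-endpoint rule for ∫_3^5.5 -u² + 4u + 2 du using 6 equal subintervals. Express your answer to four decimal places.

3.3131

Δu = (5.5 − 3)/6 = 5/12.
Left endpoints: 3, 41/12, 23/6, 4.25, 14/3, 61/12.
f(3) = 5, f(41/12) = 575/144, f(23/6) = 95/36, f(4.25) = 0.9375, f(14/3) = -10/9, f(61/12) = -505/144.
Sum = Δu · [f(3) + f(41/12) + f(23/6) + ...].
Sum ≈ 3.3131.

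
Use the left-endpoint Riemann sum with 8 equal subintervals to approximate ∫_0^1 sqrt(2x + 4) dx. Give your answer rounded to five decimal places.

2.20410

Δx = (1 − 0)/8 = 0.125.
Left endpoints: 0, 0.125, 0.25, 0.375, 0.5, 0.625, 0.75, 0.875.
f(0) ≈ 2.00000, f(0.125) ≈ 2.06155, f(0.25) ≈ 2.12132, f(0.375) ≈ 2.17945, f(0.5) ≈ 2.23607, f(0.625) ≈ 2.29129, f(0.75) ≈ 2.34521, f(0.875) ≈ 2.39792.
Sum = Δx · [f(0) + f(0.125) + f(0.25) + ...].
Sum ≈ 2.20410.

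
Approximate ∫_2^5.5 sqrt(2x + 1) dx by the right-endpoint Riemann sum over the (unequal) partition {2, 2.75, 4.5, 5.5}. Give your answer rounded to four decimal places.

Subinterval widths: 0.75, 1.75, 1.
Right endpoints: 2.75, 4.5, 5.5.
f(2.75) ≈ 2.5495, f(4.5) ≈ 3.1623, f(5.5) ≈ 3.4641.
Sum = Σ Δx_i · f(x_i).
Sum ≈ 10.9102.

10.9102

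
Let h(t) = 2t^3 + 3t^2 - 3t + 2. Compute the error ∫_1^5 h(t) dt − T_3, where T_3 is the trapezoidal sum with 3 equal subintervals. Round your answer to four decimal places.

Exact integral: ∫_1^5 h(t) dt = 408.
T_3 ≈ 432.888889.
Error ≈ 408 − 432.888889 ≈ -24.8889.

-24.8889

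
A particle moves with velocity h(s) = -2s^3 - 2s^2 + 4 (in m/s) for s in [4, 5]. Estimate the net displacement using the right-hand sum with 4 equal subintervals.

-238.96875

Δs = (5 − 4)/4 = 0.25.
Right endpoints: 4.25, 4.5, 4.75, 5.
h(4.25) = -185.65625, h(4.5) = -218.75, h(4.75) = -255.46875, h(5) = -296.
Sum = Δs · [h(4.25) + h(4.5) + h(4.75) + h(5)].
Sum = -238.96875.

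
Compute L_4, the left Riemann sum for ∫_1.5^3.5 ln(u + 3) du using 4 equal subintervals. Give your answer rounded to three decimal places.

3.305

Δu = (3.5 − 1.5)/4 = 0.5.
Left endpoints: 1.5, 2, 2.5, 3.
f(1.5) ≈ 1.504, f(2) ≈ 1.609, f(2.5) ≈ 1.705, f(3) ≈ 1.792.
Sum = Δu · [f(1.5) + f(2) + f(2.5) + f(3)].
Sum ≈ 3.305.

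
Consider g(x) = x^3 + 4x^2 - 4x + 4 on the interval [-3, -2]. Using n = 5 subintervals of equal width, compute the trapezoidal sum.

Δx = (-2 − (-3))/5 = 0.2.
g(-3) = 25, g(-2.8) = 24.608, g(-2.6) = 23.864, g(-2.4) = 22.816, g(-2.2) = 21.512, g(-2) = 20.
T_5 = (Δx/2)·[g(x_0) + 2g(x_1) + ... + 2g(x_{4}) + g(x_5)].
Sum = 23.06.

23.06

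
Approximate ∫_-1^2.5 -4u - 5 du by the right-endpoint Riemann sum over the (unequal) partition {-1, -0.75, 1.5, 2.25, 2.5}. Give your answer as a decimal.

-39.5

Subinterval widths: 0.25, 2.25, 0.75, 0.25.
Right endpoints: -0.75, 1.5, 2.25, 2.5.
f(-0.75) = -2, f(1.5) = -11, f(2.25) = -14, f(2.5) = -15.
Sum = Σ Δu_i · f(u_i).
Sum = -39.5.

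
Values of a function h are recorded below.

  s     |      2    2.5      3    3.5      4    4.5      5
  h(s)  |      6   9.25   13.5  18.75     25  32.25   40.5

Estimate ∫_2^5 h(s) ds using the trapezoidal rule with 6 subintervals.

61

Δs = 0.5.
T_6 = (0.5/2)·[6 + 2·9.25 + 2·13.5 + 2·18.75 + 2·25 + 2·32.25 + 40.5] = 61.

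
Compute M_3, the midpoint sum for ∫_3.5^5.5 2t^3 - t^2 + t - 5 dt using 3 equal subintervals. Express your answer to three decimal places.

338.407

Δt = (5.5 − 3.5)/3 = 2/3.
Midpoints: 23/6, 4.5, 31/6.
f(23/6) = 5227/54, f(4.5) = 161.5, f(31/6) = 13463/54.
Sum = Δt · [f(23/6) + f(4.5) + f(31/6)].
Sum ≈ 338.407.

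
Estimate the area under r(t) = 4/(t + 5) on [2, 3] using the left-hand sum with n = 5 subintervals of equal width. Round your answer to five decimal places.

0.54133

Δt = (3 − 2)/5 = 0.2.
Left endpoints: 2, 2.2, 2.4, 2.6, 2.8.
r(2) = 4/7, r(2.2) = 5/9, r(2.4) = 20/37, r(2.6) = 10/19, r(2.8) = 20/39.
Sum = Δt · [r(2) + r(2.2) + r(2.4) + r(2.6) + r(2.8)].
Sum ≈ 0.54133.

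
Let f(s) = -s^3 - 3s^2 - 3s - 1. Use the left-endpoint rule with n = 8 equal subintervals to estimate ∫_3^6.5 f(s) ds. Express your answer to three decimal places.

-650.656

Δs = (6.5 − 3)/8 = 0.4375.
Left endpoints: 3, 3.4375, 3.875, 4.3125, 4.75, 5.1875, 5.625, 6.0625.
f(3) = -64, f(3.4375) = -357911/4096, f(3.875) = -59319/512, f(4.3125) = -614125/4096, f(4.75) = -190.109375, f(5.1875) = -970299/4096, f(5.625) = -148877/512, f(6.0625) = -1442897/4096.
Sum = Δs · [f(3) + f(3.4375) + f(3.875) + ...].
Sum ≈ -650.656.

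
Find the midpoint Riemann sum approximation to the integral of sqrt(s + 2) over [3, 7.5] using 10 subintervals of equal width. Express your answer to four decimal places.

Δs = (7.5 − 3)/10 = 0.45.
Midpoints: 3.225, 3.675, 4.125, 4.575, 5.025, 5.475, 5.925, 6.375, 6.825, 7.275.
f(3.225) ≈ 2.2858, f(3.675) ≈ 2.3822, f(4.125) ≈ 2.4749, f(4.575) ≈ 2.5642, f(5.025) ≈ 2.6505, f(5.475) ≈ 2.7340, f(5.925) ≈ 2.8151, f(6.375) ≈ 2.8940, f(6.825) ≈ 2.9707, f(7.275) ≈ 3.0455.
Sum = Δs · [f(3.225) + f(3.675) + f(4.125) + ...].
Sum ≈ 12.0676.

12.0676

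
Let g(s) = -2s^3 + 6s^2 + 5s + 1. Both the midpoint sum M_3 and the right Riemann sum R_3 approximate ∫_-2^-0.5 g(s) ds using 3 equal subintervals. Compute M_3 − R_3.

M_3 = 15.421875.
R_3 = 9.
M_3 − R_3 = 6.421875.

6.421875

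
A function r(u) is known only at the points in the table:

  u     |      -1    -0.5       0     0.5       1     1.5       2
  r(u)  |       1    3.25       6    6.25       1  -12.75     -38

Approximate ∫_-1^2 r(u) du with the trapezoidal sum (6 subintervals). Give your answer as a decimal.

-7.375

Δu = 0.5.
T_6 = (0.5/2)·[1 + 2·3.25 + 2·6 + 2·6.25 + 2·1 + 2·(-12.75) + (-38)] = -7.375.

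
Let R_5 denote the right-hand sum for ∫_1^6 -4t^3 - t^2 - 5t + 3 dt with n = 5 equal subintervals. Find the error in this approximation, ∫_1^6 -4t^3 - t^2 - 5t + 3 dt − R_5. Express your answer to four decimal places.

495.8333

Exact integral: ∫_1^6 f(t) dt ≈ -1439.166667.
R_5 = -1935.
Error ≈ -1439.166667 − (-1935) ≈ 495.8333.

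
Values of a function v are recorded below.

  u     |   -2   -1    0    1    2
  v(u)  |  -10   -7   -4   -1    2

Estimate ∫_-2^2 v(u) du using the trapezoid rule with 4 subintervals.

Δu = 1.
T_4 = (1/2)·[(-10) + 2·(-7) + 2·(-4) + 2·(-1) + 2] = -16.

-16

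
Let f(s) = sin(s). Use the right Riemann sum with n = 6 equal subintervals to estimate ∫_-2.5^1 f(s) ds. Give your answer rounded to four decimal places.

-0.8832

Δs = (1 − (-2.5))/6 = 7/12.
Right endpoints: -23/12, -4/3, -0.75, -1/6, 5/12, 1.
f(-23/12) ≈ -0.9408, f(-4/3) ≈ -0.9719, f(-0.75) ≈ -0.6816, f(-1/6) ≈ -0.1659, f(5/12) ≈ 0.4047, f(1) ≈ 0.8415.
Sum = Δs · [f(-23/12) + f(-4/3) + f(-0.75) + ...].
Sum ≈ -0.8832.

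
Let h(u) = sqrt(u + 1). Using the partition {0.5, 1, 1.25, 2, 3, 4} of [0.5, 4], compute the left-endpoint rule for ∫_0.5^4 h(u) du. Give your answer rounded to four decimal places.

Subinterval widths: 0.5, 0.25, 0.75, 1, 1.
Left endpoints: 0.5, 1, 1.25, 2, 3.
h(0.5) ≈ 1.2247, h(1) ≈ 1.4142, h(1.25) ≈ 1.5000, h(2) ≈ 1.7321, h(3) ≈ 2.0000.
Sum = Σ Δu_i · h(u_i).
Sum ≈ 5.8230.

5.8230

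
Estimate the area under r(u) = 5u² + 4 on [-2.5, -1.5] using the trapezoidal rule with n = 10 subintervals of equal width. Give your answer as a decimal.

Δu = (-1.5 − (-2.5))/10 = 0.1.
r(-2.5) = 35.25, r(-2.4) = 32.8, r(-2.3) = 30.45, r(-2.2) = 28.2, r(-2.1) = 26.05, r(-2) = 24, r(-1.9) = 22.05, r(-1.8) = 20.2, r(-1.7) = 18.45, r(-1.6) = 16.8, r(-1.5) = 15.25.
T_10 = (Δu/2)·[r(u_0) + 2r(u_1) + ... + 2r(u_{9}) + r(u_10)].
Sum = 24.425.

24.425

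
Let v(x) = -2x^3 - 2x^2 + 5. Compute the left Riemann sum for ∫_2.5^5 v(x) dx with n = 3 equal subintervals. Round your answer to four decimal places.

Δx = (5 − 2.5)/3 = 5/6.
Left endpoints: 2.5, 10/3, 25/6.
v(2.5) = -38.75, v(10/3) = -2465/27, v(25/6) = -18835/108.
Sum = Δx · [v(2.5) + v(10/3) + v(25/6)].
Sum ≈ -253.7037.

-253.7037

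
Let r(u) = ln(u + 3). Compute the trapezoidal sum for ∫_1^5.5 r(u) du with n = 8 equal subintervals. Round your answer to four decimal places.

Δu = (5.5 − 1)/8 = 0.5625.
r(1) ≈ 1.3863, r(1.5625) ≈ 1.5179, r(2.125) ≈ 1.6341, r(2.6875) ≈ 1.7383, r(3.25) ≈ 1.8326, r(3.8125) ≈ 1.9188, r(4.375) ≈ 1.9981, r(4.9375) ≈ 2.0716, r(5.5) ≈ 2.1401.
T_8 = (Δu/2)·[r(u_0) + 2r(u_1) + ... + 2r(u_{7}) + r(u_8)].
Sum ≈ 8.1419.

8.1419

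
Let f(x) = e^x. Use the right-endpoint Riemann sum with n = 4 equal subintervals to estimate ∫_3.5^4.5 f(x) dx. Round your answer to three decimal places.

64.310

Δx = (4.5 − 3.5)/4 = 0.25.
Right endpoints: 3.75, 4, 4.25, 4.5.
f(3.75) ≈ 42.521, f(4) ≈ 54.598, f(4.25) ≈ 70.105, f(4.5) ≈ 90.017.
Sum = Δx · [f(3.75) + f(4) + f(4.25) + f(4.5)].
Sum ≈ 64.310.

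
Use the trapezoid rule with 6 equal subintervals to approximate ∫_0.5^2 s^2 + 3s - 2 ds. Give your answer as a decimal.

5.265625

Δs = (2 − 0.5)/6 = 0.25.
f(0.5) = -0.25, f(0.75) = 0.8125, f(1) = 2, f(1.25) = 3.3125, f(1.5) = 4.75, f(1.75) = 6.3125, f(2) = 8.
T_6 = (Δs/2)·[f(s_0) + 2f(s_1) + ... + 2f(s_{5}) + f(s_6)].
Sum = 5.265625.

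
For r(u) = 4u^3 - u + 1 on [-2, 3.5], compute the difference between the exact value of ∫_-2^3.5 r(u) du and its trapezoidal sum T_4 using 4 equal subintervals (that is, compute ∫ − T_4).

-15.59765625

Exact integral: ∫_-2^3.5 r(u) du = 135.4375.
T_4 = 151.03515625.
Error = 135.4375 − 151.03515625 = -15.59765625.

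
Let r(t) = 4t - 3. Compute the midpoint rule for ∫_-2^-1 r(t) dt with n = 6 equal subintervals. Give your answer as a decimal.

Δt = (-1 − (-2))/6 = 1/6.
Midpoints: -23/12, -1.75, -19/12, -17/12, -1.25, -13/12.
r(-23/12) = -32/3, r(-1.75) = -10, r(-19/12) = -28/3, r(-17/12) = -26/3, r(-1.25) = -8, r(-13/12) = -22/3.
Sum = Δt · [r(-23/12) + r(-1.75) + r(-19/12) + ...].
Sum = -9.

-9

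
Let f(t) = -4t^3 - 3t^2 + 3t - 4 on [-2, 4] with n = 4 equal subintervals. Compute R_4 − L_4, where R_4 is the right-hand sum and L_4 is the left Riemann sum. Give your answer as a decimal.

R_4 = -581.25.
L_4 = -122.25.
R_4 − L_4 = -459.

-459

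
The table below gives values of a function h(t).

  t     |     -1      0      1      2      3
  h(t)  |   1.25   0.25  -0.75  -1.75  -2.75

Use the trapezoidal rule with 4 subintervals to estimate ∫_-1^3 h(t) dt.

-3

Δt = 1.
T_4 = (1/2)·[1.25 + 2·0.25 + 2·(-0.75) + 2·(-1.75) + (-2.75)] = -3.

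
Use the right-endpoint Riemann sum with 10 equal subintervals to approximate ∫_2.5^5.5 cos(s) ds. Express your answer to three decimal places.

-1.068

Δs = (5.5 − 2.5)/10 = 0.3.
Right endpoints: 2.8, 3.1, 3.4, 3.7, 4, 4.3, 4.6, 4.9, 5.2, 5.5.
f(2.8) ≈ -0.942, f(3.1) ≈ -0.999, f(3.4) ≈ -0.967, f(3.7) ≈ -0.848, f(4) ≈ -0.654, f(4.3) ≈ -0.401, f(4.6) ≈ -0.112, f(4.9) ≈ 0.187, f(5.2) ≈ 0.469, f(5.5) ≈ 0.709.
Sum = Δs · [f(2.8) + f(3.1) + f(3.4) + ...].
Sum ≈ -1.068.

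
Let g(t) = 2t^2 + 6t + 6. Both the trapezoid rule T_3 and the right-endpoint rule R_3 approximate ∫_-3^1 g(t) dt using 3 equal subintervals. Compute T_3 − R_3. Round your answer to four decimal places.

T_3 ≈ 21.037037.
R_3 ≈ 26.370370.
T_3 − R_3 ≈ -5.3333.

-5.3333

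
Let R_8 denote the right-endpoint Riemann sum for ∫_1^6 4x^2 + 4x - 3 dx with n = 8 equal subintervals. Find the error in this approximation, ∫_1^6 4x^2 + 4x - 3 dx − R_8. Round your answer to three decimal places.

-51.302

Exact integral: ∫_1^6 f(x) dx ≈ 341.66667.
R_8 = 392.96875.
Error ≈ 341.66667 − 392.96875 ≈ -51.302.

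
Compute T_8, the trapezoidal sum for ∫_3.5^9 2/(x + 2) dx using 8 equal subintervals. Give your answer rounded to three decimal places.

1.388

Δx = (9 − 3.5)/8 = 0.6875.
f(3.5) = 4/11, f(4.1875) = 32/99, f(4.875) = 16/55, f(5.5625) = 32/121, f(6.25) = 8/33, f(6.9375) = 32/143, f(7.625) = 16/77, f(8.3125) = 32/165, f(9) = 2/11.
T_8 = (Δx/2)·[f(x_0) + 2f(x_1) + ... + 2f(x_{7}) + f(x_8)].
Sum ≈ 1.388.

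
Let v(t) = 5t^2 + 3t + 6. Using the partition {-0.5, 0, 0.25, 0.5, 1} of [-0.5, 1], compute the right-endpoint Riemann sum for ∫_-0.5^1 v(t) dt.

Subinterval widths: 0.5, 0.25, 0.25, 0.5.
Right endpoints: 0, 0.25, 0.5, 1.
v(0) = 6, v(0.25) = 7.0625, v(0.5) = 8.75, v(1) = 14.
Sum = Σ Δt_i · v(t_i).
Sum = 13.953125.

13.953125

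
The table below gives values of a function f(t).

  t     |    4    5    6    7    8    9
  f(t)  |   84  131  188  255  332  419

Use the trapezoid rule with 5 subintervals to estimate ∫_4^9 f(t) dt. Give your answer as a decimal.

Δt = 1.
T_5 = (1/2)·[84 + 2·131 + 2·188 + 2·255 + 2·332 + 419] = 1157.5.

1157.5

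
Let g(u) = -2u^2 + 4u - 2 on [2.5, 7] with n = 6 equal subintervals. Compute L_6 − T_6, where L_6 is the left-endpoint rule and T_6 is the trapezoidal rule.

L_6 = -117.28125.
T_6 = -142.59375.
L_6 − T_6 = 25.3125.

25.3125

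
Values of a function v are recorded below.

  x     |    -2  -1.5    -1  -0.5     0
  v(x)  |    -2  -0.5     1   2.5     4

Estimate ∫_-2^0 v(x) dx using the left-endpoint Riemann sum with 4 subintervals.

0.5

Δx = 0.5.
Sum = 0.5·[(-2) + (-0.5) + 1 + 2.5] = 0.5.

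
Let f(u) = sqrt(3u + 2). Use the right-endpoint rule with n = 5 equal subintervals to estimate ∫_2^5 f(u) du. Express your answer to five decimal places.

10.93128

Δu = (5 − 2)/5 = 0.6.
Right endpoints: 2.6, 3.2, 3.8, 4.4, 5.
f(2.6) ≈ 3.13050, f(3.2) ≈ 3.40588, f(3.8) ≈ 3.66060, f(4.4) ≈ 3.89872, f(5) ≈ 4.12311.
Sum = Δu · [f(2.6) + f(3.2) + f(3.8) + f(4.4) + f(5)].
Sum ≈ 10.93128.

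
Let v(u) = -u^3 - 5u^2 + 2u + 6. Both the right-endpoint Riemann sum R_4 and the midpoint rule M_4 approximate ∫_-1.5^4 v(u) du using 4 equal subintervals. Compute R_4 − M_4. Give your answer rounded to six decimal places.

-108.770020

R_4 ≈ -229.46386719.
M_4 ≈ -120.69384766.
R_4 − M_4 ≈ -108.770020.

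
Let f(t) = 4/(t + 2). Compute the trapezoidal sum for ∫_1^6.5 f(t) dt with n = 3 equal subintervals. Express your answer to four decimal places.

Δt = (6.5 − 1)/3 = 11/6.
f(1) = 4/3, f(17/6) = 24/29, f(14/3) = 0.6, f(6.5) = 8/17.
T_3 = (Δt/2)·[f(t_0) + 2f(t_1) + 2f(t_2) + f(t_3)].
Sum ≈ 4.2708.

4.2708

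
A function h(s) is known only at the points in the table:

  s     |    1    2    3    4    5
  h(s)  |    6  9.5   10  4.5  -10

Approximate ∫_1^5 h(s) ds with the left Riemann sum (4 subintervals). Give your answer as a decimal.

Δs = 1.
Sum = 1·[6 + 9.5 + 10 + 4.5] = 30.

30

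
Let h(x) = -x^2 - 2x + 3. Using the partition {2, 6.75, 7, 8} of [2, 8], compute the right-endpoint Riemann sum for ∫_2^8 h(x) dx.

-358.296875

Subinterval widths: 4.75, 0.25, 1.
Right endpoints: 6.75, 7, 8.
h(6.75) = -56.0625, h(7) = -60, h(8) = -77.
Sum = Σ Δx_i · h(x_i).
Sum = -358.296875.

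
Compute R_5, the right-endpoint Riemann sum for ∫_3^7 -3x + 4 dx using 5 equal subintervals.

Δx = (7 − 3)/5 = 0.8.
Right endpoints: 3.8, 4.6, 5.4, 6.2, 7.
f(3.8) = -7.4, f(4.6) = -9.8, f(5.4) = -12.2, f(6.2) = -14.6, f(7) = -17.
Sum = Δx · [f(3.8) + f(4.6) + f(5.4) + f(6.2) + f(7)].
Sum = -48.8.

-48.8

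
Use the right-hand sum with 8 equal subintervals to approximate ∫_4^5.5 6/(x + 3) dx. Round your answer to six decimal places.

1.150871

Δx = (5.5 − 4)/8 = 0.1875.
Right endpoints: 4.1875, 4.375, 4.5625, 4.75, 4.9375, 5.125, 5.3125, 5.5.
f(4.1875) = 96/115, f(4.375) = 48/59, f(4.5625) = 96/121, f(4.75) = 24/31, f(4.9375) = 96/127, f(5.125) = 48/65, f(5.3125) = 96/133, f(5.5) = 12/17.
Sum = Δx · [f(4.1875) + f(4.375) + f(4.5625) + ...].
Sum ≈ 1.150871.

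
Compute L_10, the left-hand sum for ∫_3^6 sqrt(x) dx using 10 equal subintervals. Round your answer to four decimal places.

6.2256

Δx = (6 − 3)/10 = 0.3.
Left endpoints: 3, 3.3, 3.6, 3.9, 4.2, 4.5, 4.8, 5.1, 5.4, 5.7.
f(3) ≈ 1.7321, f(3.3) ≈ 1.8166, f(3.6) ≈ 1.8974, f(3.9) ≈ 1.9748, f(4.2) ≈ 2.0494, f(4.5) ≈ 2.1213, f(4.8) ≈ 2.1909, f(5.1) ≈ 2.2583, f(5.4) ≈ 2.3238, f(5.7) ≈ 2.3875.
Sum = Δx · [f(3) + f(3.3) + f(3.6) + ...].
Sum ≈ 6.2256.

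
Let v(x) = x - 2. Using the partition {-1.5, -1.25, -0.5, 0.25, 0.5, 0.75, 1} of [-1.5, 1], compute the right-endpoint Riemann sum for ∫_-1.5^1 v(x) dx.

Subinterval widths: 0.25, 0.75, 0.75, 0.25, 0.25, 0.25.
Right endpoints: -1.25, -0.5, 0.25, 0.5, 0.75, 1.
v(-1.25) = -3.25, v(-0.5) = -2.5, v(0.25) = -1.75, v(0.5) = -1.5, v(0.75) = -1.25, v(1) = -1.
Sum = Σ Δx_i · v(x_i).
Sum = -4.9375.

-4.9375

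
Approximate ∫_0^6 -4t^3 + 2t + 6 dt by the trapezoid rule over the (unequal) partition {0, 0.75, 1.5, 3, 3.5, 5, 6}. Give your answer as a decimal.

Subinterval widths: 0.75, 0.75, 1.5, 0.5, 1.5, 1.
f(0) = 6, f(0.75) = 5.8125, f(1.5) = -4.5, f(3) = -96, f(3.5) = -158.5, f(5) = -484, f(6) = -846.
On each subinterval the trapezoid contributes (Δt_i/2)·[f(t_{i-1}) + f(t_i)].
Sum = -1280.953125.

-1280.953125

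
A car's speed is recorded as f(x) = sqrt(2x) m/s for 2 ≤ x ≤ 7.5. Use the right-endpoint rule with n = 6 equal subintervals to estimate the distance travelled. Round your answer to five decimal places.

Δx = (7.5 − 2)/6 = 11/12.
Right endpoints: 35/12, 23/6, 4.75, 17/3, 79/12, 7.5.
f(35/12) ≈ 2.41523, f(23/6) ≈ 2.76887, f(4.75) ≈ 3.08221, f(17/3) ≈ 3.36650, f(79/12) ≈ 3.62859, f(7.5) ≈ 3.87298.
Sum = Δx · [f(35/12) + f(23/6) + f(4.75) + ...].
Sum ≈ 17.53985.

17.53985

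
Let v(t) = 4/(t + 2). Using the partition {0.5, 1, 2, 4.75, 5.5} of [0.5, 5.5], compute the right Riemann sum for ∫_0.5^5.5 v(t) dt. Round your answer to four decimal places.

3.6963

Subinterval widths: 0.5, 1, 2.75, 0.75.
Right endpoints: 1, 2, 4.75, 5.5.
v(1) = 4/3, v(2) = 1, v(4.75) = 16/27, v(5.5) = 8/15.
Sum = Σ Δt_i · v(t_i).
Sum ≈ 3.6963.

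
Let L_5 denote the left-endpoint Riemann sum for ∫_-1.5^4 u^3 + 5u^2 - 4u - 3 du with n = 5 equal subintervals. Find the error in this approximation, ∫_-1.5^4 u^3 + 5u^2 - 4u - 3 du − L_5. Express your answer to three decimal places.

Exact integral: ∫_-1.5^4 f(u) du ≈ 131.02604.
L_5 = 77.9625.
Error ≈ 131.02604 − 77.9625 ≈ 53.064.

53.064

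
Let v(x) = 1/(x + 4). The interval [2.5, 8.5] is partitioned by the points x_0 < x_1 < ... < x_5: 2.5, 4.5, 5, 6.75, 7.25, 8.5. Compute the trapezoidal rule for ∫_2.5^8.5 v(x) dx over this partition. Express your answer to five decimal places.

Subinterval widths: 2, 0.5, 1.75, 0.5, 1.25.
v(2.5) = 2/13, v(4.5) = 2/17, v(5) = 1/9, v(6.75) = 4/43, v(7.25) = 4/45, v(8.5) = 0.08.
On each subinterval the trapezoid contributes (Δx_i/2)·[v(x_{i-1}) + v(x_i)].
Sum ≈ 0.65833.

0.65833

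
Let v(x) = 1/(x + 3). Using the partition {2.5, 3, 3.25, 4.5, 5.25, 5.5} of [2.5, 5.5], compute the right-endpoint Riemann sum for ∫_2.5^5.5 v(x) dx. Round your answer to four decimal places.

Subinterval widths: 0.5, 0.25, 1.25, 0.75, 0.25.
Right endpoints: 3, 3.25, 4.5, 5.25, 5.5.
v(3) = 1/6, v(3.25) = 0.16, v(4.5) = 2/15, v(5.25) = 4/33, v(5.5) = 2/17.
Sum = Σ Δx_i · v(x_i).
Sum ≈ 0.4103.

0.4103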